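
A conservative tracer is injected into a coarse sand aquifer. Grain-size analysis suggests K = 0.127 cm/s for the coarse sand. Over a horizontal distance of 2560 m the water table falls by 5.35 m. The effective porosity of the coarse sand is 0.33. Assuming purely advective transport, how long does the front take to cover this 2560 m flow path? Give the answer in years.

10.1

Convert K: 0.127 cm/s × 864 = 109.7 m/day.
Hydraulic gradient i = Δh / L = 5.35 / 2560 = 0.002090.
Darcy flux q = K · i = 109.7 × 0.002090 = 0.2293 m/day.
Seepage velocity v = q / n_e = 0.2293 / 0.33 = 0.6949 m/day.
Travel time t = L / v = 2560 / 0.6949 = 3684 days = 10.09 years.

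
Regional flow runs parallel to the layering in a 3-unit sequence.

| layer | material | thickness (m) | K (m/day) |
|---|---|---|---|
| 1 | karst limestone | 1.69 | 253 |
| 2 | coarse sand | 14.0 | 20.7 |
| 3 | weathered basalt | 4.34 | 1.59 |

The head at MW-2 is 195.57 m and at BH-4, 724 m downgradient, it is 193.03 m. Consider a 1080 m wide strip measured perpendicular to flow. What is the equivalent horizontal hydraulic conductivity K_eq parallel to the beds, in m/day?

36.2

Flow is parallel to layering, so each bed carries its own Darcy discharge and the transmissivities add.
Σ(K_i·b_i) = 253×1.69 + 20.7×14.0 + 1.59×4.34 = 724.3 m²/day.
Total thickness b = 20.03 m, so K_eq = Σ(K_i·b_i)/b = 36.16 m/day.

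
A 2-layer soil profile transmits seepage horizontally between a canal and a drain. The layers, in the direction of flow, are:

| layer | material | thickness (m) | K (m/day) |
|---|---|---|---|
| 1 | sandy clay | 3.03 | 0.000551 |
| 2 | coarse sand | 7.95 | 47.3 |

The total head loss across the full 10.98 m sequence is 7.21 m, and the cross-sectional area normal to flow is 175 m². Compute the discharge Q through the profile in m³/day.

0.229

Flow is perpendicular to layering, so the layers act in series and the equivalent K is the thickness-weighted harmonic mean.
Total thickness L = 3.03 + 7.95 = 10.98 m.
Σ(b_i/K_i) = 3.03/0.000551 + 7.95/47.3 = 5499 d.
K_eq = L / Σ(b_i/K_i) = 10.98 / 5499 = 0.001997 m/day.
Q = K_eq · A · (Δh/L) = 0.001997 × 175 × (7.21/10.98) = 0.2294 m³/day.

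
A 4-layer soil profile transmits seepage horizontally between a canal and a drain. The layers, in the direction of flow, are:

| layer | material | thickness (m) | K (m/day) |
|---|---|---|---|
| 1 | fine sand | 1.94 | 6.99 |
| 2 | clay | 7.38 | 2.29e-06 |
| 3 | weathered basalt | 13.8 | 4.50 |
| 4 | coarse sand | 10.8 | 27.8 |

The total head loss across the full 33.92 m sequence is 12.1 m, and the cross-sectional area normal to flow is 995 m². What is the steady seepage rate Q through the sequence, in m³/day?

Flow is perpendicular to layering, so the layers act in series and the equivalent K is the thickness-weighted harmonic mean.
Total thickness L = 1.94 + 7.38 + 13.8 + 10.8 = 33.92 m.
Σ(b_i/K_i) = 1.94/6.99 + 7.38/2.29e-06 + 13.8/4.50 + 10.8/27.8 = 3.223e+06 d.
K_eq = L / Σ(b_i/K_i) = 33.92 / 3.223e+06 = 1.053e-05 m/day.
Q = K_eq · A · (Δh/L) = 1.053e-05 × 995 × (12.1/33.92) = 0.003736 m³/day.

0.00374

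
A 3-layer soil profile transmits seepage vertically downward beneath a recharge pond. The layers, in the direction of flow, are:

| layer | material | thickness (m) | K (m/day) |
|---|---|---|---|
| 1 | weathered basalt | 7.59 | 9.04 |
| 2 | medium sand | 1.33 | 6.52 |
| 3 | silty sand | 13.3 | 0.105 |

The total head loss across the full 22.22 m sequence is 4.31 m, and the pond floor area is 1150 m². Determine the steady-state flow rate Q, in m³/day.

Flow is perpendicular to layering, so the layers act in series and the equivalent K is the thickness-weighted harmonic mean.
Total thickness L = 7.59 + 1.33 + 13.3 = 22.22 m.
Σ(b_i/K_i) = 7.59/9.04 + 1.33/6.52 + 13.3/0.105 = 127.7 d.
K_eq = L / Σ(b_i/K_i) = 22.22 / 127.7 = 0.1740 m/day.
Q = K_eq · A · (Δh/L) = 0.1740 × 1150 × (4.31/22.22) = 38.81 m³/day.

38.8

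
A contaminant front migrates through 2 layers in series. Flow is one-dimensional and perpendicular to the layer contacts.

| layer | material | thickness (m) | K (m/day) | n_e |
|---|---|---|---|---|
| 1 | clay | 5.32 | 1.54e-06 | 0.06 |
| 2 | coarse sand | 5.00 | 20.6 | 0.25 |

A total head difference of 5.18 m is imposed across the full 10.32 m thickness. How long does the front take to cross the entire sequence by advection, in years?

With flow normal to the layers, continuity requires the same specific discharge q through every layer.
Σ(b_i/K_i) = 5.32/1.54e-06 + 5.00/20.6 = 3.455e+06 d.
q = Δh / Σ(b_i/K_i) = 5.18 / 3.455e+06 = 1.499e-06 m/day.
In each layer the seepage velocity is v_i = q/n_i, so the layer transit time is t_i = b_i·n_i / q:
  layer 1 (clay): t_1 = 5.32 × 0.06 / 1.499e-06 = 2.129e+05 d
  layer 2 (coarse sand): t_2 = 5.00 × 0.25 / 1.499e-06 = 8.336e+05 d
Total t = Σ t_i = 1.047e+06 days = 2865 years.

2870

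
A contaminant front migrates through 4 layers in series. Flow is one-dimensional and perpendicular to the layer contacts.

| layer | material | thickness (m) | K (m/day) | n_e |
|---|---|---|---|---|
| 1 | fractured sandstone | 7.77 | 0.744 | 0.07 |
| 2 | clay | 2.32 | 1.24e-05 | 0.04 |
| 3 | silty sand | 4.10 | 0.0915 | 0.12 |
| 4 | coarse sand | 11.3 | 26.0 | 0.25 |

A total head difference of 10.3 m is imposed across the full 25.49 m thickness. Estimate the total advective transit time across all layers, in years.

197

With flow normal to the layers, continuity requires the same specific discharge q through every layer.
Σ(b_i/K_i) = 7.77/0.744 + 2.32/1.24e-05 + 4.10/0.0915 + 11.3/26.0 = 1.872e+05 d.
q = Δh / Σ(b_i/K_i) = 10.3 / 1.872e+05 = 5.504e-05 m/day.
In each layer the seepage velocity is v_i = q/n_i, so the layer transit time is t_i = b_i·n_i / q:
  layer 1 (fractured sandstone): t_1 = 7.77 × 0.07 / 5.504e-05 = 9883 d
  layer 2 (clay): t_2 = 2.32 × 0.04 / 5.504e-05 = 1686 d
  layer 3 (silty sand): t_3 = 4.10 × 0.12 / 5.504e-05 = 8940 d
  layer 4 (coarse sand): t_4 = 11.3 × 0.25 / 5.504e-05 = 51331 d
Total t = Σ t_i = 71839 days = 196.7 years.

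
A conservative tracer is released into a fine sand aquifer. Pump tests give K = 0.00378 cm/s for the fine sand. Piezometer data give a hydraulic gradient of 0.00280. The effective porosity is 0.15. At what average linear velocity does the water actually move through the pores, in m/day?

0.0610

Convert K: 0.00378 cm/s × 864 = 3.266 m/day.
Hydraulic gradient i = 0.00280.
Darcy flux q = K · i = 3.266 × 0.002800 = 0.009145 m/day.
Seepage velocity v = q / n_e = 0.009145 / 0.15 = 0.06096 m/day.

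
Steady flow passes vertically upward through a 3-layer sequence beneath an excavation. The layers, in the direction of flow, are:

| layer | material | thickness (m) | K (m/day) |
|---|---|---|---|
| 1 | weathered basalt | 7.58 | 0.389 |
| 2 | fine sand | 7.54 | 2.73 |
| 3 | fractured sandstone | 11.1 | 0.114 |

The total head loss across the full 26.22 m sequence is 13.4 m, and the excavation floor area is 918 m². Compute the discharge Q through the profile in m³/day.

Flow is perpendicular to layering, so the layers act in series and the equivalent K is the thickness-weighted harmonic mean.
Total thickness L = 7.58 + 7.54 + 11.1 = 26.22 m.
Σ(b_i/K_i) = 7.58/0.389 + 7.54/2.73 + 11.1/0.114 = 119.6 d.
K_eq = L / Σ(b_i/K_i) = 26.22 / 119.6 = 0.2192 m/day.
Q = K_eq · A · (Δh/L) = 0.2192 × 918 × (13.4/26.22) = 102.8 m³/day.

103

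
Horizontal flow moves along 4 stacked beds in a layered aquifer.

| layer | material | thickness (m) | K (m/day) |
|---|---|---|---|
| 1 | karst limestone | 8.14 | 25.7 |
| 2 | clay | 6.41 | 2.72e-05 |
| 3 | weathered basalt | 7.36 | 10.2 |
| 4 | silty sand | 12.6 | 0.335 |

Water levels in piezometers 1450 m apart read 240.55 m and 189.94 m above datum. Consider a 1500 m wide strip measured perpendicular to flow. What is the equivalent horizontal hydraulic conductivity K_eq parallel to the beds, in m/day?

Flow is parallel to layering, so each bed carries its own Darcy discharge and the transmissivities add.
Σ(K_i·b_i) = 25.7×8.14 + 2.72e-05×6.41 + 10.2×7.36 + 0.335×12.6 = 288.5 m²/day.
Total thickness b = 34.51 m, so K_eq = Σ(K_i·b_i)/b = 8.360 m/day.

8.36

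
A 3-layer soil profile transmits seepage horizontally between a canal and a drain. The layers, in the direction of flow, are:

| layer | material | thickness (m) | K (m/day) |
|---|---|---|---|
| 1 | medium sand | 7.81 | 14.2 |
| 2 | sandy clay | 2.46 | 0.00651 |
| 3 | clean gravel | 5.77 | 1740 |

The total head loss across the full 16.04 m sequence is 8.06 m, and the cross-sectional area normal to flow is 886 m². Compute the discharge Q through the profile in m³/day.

18.9

Flow is perpendicular to layering, so the layers act in series and the equivalent K is the thickness-weighted harmonic mean.
Total thickness L = 7.81 + 2.46 + 5.77 = 16.04 m.
Σ(b_i/K_i) = 7.81/14.2 + 2.46/0.00651 + 5.77/1740 = 378.4 d.
K_eq = L / Σ(b_i/K_i) = 16.04 / 378.4 = 0.04239 m/day.
Q = K_eq · A · (Δh/L) = 0.04239 × 886 × (8.06/16.04) = 18.87 m³/day.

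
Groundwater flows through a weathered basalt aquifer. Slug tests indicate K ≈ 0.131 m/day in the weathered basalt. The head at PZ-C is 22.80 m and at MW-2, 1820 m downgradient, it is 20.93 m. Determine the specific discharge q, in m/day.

0.000135

Hydraulic gradient i = (22.80 − 20.93) / 1820 = 1.87 / 1820 = 0.001027.
Specific discharge q = K · i = 0.1310 × 0.001027 = 0.0001346 m/day.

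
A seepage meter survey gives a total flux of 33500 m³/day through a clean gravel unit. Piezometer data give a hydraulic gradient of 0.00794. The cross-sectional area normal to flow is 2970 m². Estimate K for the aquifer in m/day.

Hydraulic gradient i = 0.00794.
From Q = K·A·i, K = Q / (A·i) = 33500 / (2970 × 0.007940) = 1421 m/day.

1420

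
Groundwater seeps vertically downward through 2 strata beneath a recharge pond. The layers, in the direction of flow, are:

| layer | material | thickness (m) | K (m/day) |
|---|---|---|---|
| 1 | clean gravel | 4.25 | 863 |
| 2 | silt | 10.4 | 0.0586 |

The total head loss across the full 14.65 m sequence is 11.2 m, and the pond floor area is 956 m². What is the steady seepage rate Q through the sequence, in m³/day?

60.3

Flow is perpendicular to layering, so the layers act in series and the equivalent K is the thickness-weighted harmonic mean.
Total thickness L = 4.25 + 10.4 = 14.65 m.
Σ(b_i/K_i) = 4.25/863 + 10.4/0.0586 = 177.5 d.
K_eq = L / Σ(b_i/K_i) = 14.65 / 177.5 = 0.08254 m/day.
Q = K_eq · A · (Δh/L) = 0.08254 × 956 × (11.2/14.65) = 60.33 m³/day.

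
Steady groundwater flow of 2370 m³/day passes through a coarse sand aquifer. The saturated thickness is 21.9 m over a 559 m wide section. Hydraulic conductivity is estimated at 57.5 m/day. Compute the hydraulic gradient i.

0.00337

Cross-sectional area A = 559 × 21.9 = 12242 m².
From Q = K·A·i, i = Q / (K·A) = 2370 / (57.50 × 12242) = 0.003367.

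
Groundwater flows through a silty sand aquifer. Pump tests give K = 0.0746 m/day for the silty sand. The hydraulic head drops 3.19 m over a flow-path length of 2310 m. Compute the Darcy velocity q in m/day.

0.000103

Hydraulic gradient i = Δh / L = 3.19 / 2310 = 0.001381.
Specific discharge q = K · i = 0.07460 × 0.001381 = 0.0001030 m/day.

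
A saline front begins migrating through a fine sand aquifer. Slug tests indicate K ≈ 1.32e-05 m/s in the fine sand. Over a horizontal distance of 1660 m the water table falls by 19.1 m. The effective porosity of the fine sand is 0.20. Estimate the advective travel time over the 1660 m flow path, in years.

Convert K: 1.32e-05 m/s × 86400 = 1.140 m/day.
Hydraulic gradient i = Δh / L = 19.1 / 1660 = 0.01151.
Darcy flux q = K · i = 1.140 × 0.01151 = 0.01312 m/day.
Seepage velocity v = q / n_e = 0.01312 / 0.20 = 0.06561 m/day.
Travel time t = L / v = 1660 / 0.06561 = 25300 days = 69.27 years.

69.3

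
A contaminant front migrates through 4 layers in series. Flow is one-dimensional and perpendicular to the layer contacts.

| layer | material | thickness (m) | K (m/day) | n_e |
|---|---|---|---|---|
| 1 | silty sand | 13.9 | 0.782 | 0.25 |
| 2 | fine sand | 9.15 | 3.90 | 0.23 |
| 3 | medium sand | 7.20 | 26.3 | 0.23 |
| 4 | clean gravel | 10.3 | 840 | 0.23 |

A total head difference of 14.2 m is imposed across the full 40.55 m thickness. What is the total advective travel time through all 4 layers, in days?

With flow normal to the layers, continuity requires the same specific discharge q through every layer.
Σ(b_i/K_i) = 13.9/0.782 + 9.15/3.90 + 7.20/26.3 + 10.3/840 = 20.41 d.
q = Δh / Σ(b_i/K_i) = 14.2 / 20.41 = 0.6958 m/day.
In each layer the seepage velocity is v_i = q/n_i, so the layer transit time is t_i = b_i·n_i / q:
  layer 1 (silty sand): t_1 = 13.9 × 0.25 / 0.6958 = 4.994 d
  layer 2 (fine sand): t_2 = 9.15 × 0.23 / 0.6958 = 3.024 d
  layer 3 (medium sand): t_3 = 7.20 × 0.23 / 0.6958 = 2.380 d
  layer 4 (clean gravel): t_4 = 10.3 × 0.23 / 0.6958 = 3.405 d
Total t = Σ t_i = 13.80 days.

13.8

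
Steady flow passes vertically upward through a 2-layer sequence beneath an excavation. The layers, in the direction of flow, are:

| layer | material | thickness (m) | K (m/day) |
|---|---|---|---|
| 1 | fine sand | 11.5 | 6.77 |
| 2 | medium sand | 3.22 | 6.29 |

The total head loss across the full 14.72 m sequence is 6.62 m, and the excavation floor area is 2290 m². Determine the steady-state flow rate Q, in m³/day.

6860

Flow is perpendicular to layering, so the layers act in series and the equivalent K is the thickness-weighted harmonic mean.
Total thickness L = 11.5 + 3.22 = 14.72 m.
Σ(b_i/K_i) = 11.5/6.77 + 3.22/6.29 = 2.211 d.
K_eq = L / Σ(b_i/K_i) = 14.72 / 2.211 = 6.659 m/day.
Q = K_eq · A · (Δh/L) = 6.659 × 2290 × (6.62/14.72) = 6858 m³/day.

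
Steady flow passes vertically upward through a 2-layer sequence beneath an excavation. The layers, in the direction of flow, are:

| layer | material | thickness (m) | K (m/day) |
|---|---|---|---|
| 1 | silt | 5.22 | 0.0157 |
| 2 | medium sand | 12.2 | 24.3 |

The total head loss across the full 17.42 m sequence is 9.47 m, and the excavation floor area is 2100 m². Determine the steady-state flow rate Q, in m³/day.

59.7

Flow is perpendicular to layering, so the layers act in series and the equivalent K is the thickness-weighted harmonic mean.
Total thickness L = 5.22 + 12.2 = 17.42 m.
Σ(b_i/K_i) = 5.22/0.0157 + 12.2/24.3 = 333.0 d.
K_eq = L / Σ(b_i/K_i) = 17.42 / 333.0 = 0.05231 m/day.
Q = K_eq · A · (Δh/L) = 0.05231 × 2100 × (9.47/17.42) = 59.72 m³/day.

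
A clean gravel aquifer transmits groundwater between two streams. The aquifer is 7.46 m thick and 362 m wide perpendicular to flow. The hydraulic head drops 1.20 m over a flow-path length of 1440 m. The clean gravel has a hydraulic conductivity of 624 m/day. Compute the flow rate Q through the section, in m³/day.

Cross-sectional area A = 362 × 7.46 = 2701 m².
Hydraulic gradient i = Δh / L = 1.20 / 1440 = 0.0008333.
Darcy's law: Q = K · A · i = 624.0 × 2701 × 0.0008333 = 1404 m³/day.

1400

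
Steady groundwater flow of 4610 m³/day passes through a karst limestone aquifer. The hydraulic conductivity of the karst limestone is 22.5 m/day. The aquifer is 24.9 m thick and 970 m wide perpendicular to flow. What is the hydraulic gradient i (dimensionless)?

Cross-sectional area A = 970 × 24.9 = 24153 m².
From Q = K·A·i, i = Q / (K·A) = 4610 / (22.50 × 24153) = 0.008483.

0.00848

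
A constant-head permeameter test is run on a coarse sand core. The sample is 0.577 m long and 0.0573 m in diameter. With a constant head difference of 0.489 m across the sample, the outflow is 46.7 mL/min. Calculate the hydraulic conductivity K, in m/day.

30.8

Cross-sectional area A = π·(d/2)² = π × (0.0573/2)² = 0.002579 m².
Convert discharge: 46.7 mL/min = 7.783e-07 m³/s.
Darcy's law rearranged: K = Q·L / (A·Δh) = 7.783e-07 × 0.577 / (0.002579 × 0.489) = 0.0003562 m/s = 30.77 m/day.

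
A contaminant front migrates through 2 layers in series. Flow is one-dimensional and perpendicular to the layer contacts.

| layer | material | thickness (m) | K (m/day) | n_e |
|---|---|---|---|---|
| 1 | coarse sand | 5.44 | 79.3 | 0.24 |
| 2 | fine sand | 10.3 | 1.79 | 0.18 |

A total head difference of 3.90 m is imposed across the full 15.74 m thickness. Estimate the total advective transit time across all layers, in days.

4.72

With flow normal to the layers, continuity requires the same specific discharge q through every layer.
Σ(b_i/K_i) = 5.44/79.3 + 10.3/1.79 = 5.823 d.
q = Δh / Σ(b_i/K_i) = 3.90 / 5.823 = 0.6698 m/day.
In each layer the seepage velocity is v_i = q/n_i, so the layer transit time is t_i = b_i·n_i / q:
  layer 1 (coarse sand): t_1 = 5.44 × 0.24 / 0.6698 = 1.949 d
  layer 2 (fine sand): t_2 = 10.3 × 0.18 / 0.6698 = 2.768 d
Total t = Σ t_i = 4.717 days.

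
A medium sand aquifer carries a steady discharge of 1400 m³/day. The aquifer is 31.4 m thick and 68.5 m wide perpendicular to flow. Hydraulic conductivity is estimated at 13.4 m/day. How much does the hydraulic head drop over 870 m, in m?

Cross-sectional area A = 68.5 × 31.4 = 2151 m².
From Q = K·A·i, i = Q / (K·A) = 1400 / (13.40 × 2151) = 0.04857.
Head loss Δh = i · L = 0.04857 × 870 = 42.26 m.

42.3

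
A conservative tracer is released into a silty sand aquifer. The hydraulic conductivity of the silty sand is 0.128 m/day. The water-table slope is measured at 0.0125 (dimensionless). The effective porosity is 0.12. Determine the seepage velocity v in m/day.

Hydraulic gradient i = 0.0125.
Darcy flux q = K · i = 0.1280 × 0.01250 = 0.001600 m/day.
Seepage velocity v = q / n_e = 0.001600 / 0.12 = 0.01333 m/day.

0.0133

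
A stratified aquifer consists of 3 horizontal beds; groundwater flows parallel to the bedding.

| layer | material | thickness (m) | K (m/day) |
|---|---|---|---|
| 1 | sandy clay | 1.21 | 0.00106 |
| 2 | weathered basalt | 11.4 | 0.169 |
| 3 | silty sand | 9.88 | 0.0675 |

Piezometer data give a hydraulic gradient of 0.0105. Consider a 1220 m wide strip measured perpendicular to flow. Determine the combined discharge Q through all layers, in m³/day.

Flow is parallel to layering, so each bed carries its own Darcy discharge and the transmissivities add.
Σ(K_i·b_i) = 0.00106×1.21 + 0.169×11.4 + 0.0675×9.88 = 2.595 m²/day.
Hydraulic gradient i = 0.0105.
Q = Σ(K_i·b_i) · W · i = 2.595 × 1220 × 0.01050 = 33.24 m³/day.

33.2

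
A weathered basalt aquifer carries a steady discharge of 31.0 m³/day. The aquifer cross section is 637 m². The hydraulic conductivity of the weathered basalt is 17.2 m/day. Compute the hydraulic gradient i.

From Q = K·A·i, i = Q / (K·A) = 31.0 / (17.20 × 637.0) = 0.002829.

0.00283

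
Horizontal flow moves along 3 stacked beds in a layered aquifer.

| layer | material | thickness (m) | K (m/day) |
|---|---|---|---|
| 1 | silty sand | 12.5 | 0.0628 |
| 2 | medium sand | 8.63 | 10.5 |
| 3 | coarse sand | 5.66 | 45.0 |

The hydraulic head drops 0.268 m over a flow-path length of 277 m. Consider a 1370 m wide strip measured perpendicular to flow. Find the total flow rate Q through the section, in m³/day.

Flow is parallel to layering, so each bed carries its own Darcy discharge and the transmissivities add.
Σ(K_i·b_i) = 0.0628×12.5 + 10.5×8.63 + 45.0×5.66 = 346.1 m²/day.
Hydraulic gradient i = Δh / L = 0.268 / 277 = 0.0009675.
Q = Σ(K_i·b_i) · W · i = 346.1 × 1370 × 0.0009675 = 458.8 m³/day.

459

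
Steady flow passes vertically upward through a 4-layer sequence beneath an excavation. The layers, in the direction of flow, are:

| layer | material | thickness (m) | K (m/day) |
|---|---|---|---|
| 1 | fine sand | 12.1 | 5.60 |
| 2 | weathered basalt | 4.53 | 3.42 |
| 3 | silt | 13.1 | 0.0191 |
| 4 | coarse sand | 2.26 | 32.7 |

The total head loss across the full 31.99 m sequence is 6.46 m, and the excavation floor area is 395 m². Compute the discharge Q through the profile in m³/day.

Flow is perpendicular to layering, so the layers act in series and the equivalent K is the thickness-weighted harmonic mean.
Total thickness L = 12.1 + 4.53 + 13.1 + 2.26 = 31.99 m.
Σ(b_i/K_i) = 12.1/5.60 + 4.53/3.42 + 13.1/0.0191 + 2.26/32.7 = 689.4 d.
K_eq = L / Σ(b_i/K_i) = 31.99 / 689.4 = 0.04640 m/day.
Q = K_eq · A · (Δh/L) = 0.04640 × 395 × (6.46/31.99) = 3.701 m³/day.

3.70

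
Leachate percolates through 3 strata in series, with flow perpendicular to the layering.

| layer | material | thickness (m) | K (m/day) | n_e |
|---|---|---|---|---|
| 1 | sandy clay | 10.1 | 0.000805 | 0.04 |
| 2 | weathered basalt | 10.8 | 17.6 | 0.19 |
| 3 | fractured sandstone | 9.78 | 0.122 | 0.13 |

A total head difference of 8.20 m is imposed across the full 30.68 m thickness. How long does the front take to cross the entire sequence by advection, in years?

15.7

With flow normal to the layers, continuity requires the same specific discharge q through every layer.
Σ(b_i/K_i) = 10.1/0.000805 + 10.8/17.6 + 9.78/0.122 = 12627 d.
q = Δh / Σ(b_i/K_i) = 8.20 / 12627 = 0.0006494 m/day.
In each layer the seepage velocity is v_i = q/n_i, so the layer transit time is t_i = b_i·n_i / q:
  layer 1 (sandy clay): t_1 = 10.1 × 0.04 / 0.0006494 = 622.1 d
  layer 2 (weathered basalt): t_2 = 10.8 × 0.19 / 0.0006494 = 3160 d
  layer 3 (fractured sandstone): t_3 = 9.78 × 0.13 / 0.0006494 = 1958 d
Total t = Σ t_i = 5740 days = 15.72 years.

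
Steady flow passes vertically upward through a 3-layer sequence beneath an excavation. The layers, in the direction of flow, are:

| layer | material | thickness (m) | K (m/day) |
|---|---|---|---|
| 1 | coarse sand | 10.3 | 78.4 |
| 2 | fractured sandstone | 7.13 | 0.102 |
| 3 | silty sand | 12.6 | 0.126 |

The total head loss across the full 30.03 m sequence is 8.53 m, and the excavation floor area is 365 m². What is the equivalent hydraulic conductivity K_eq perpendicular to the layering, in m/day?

Flow is perpendicular to layering, so the layers act in series and the equivalent K is the thickness-weighted harmonic mean.
Total thickness L = 10.3 + 7.13 + 12.6 = 30.03 m.
Σ(b_i/K_i) = 10.3/78.4 + 7.13/0.102 + 12.6/0.126 = 170.0 d.
K_eq = L / Σ(b_i/K_i) = 30.03 / 170.0 = 0.1766 m/day.

0.177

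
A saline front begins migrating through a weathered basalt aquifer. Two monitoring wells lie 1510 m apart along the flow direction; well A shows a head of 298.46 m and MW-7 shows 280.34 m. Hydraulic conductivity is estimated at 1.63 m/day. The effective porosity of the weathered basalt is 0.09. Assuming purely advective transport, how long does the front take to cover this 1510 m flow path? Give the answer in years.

Hydraulic gradient i = (298.46 − 280.34) / 1510 = 18.12 / 1510 = 0.01200.
Darcy flux q = K · i = 1.630 × 0.01200 = 0.01956 m/day.
Seepage velocity v = q / n_e = 0.01956 / 0.09 = 0.2173 m/day.
Travel time t = L / v = 1510 / 0.2173 = 6948 days = 19.02 years.

19.0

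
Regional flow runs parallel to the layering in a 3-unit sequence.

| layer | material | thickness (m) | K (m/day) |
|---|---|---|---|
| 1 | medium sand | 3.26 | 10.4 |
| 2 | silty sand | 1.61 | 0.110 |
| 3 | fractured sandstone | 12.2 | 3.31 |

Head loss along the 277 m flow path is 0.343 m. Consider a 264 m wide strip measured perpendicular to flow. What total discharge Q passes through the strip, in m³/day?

Flow is parallel to layering, so each bed carries its own Darcy discharge and the transmissivities add.
Σ(K_i·b_i) = 10.4×3.26 + 0.110×1.61 + 3.31×12.2 = 74.46 m²/day.
Hydraulic gradient i = Δh / L = 0.343 / 277 = 0.001238.
Q = Σ(K_i·b_i) · W · i = 74.46 × 264 × 0.001238 = 24.34 m³/day.

24.3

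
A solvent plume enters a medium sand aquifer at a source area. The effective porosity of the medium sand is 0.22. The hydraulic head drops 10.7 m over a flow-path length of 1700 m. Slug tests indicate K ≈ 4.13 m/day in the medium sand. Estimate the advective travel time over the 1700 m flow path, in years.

39.4

Hydraulic gradient i = Δh / L = 10.7 / 1700 = 0.006294.
Darcy flux q = K · i = 4.130 × 0.006294 = 0.02599 m/day.
Seepage velocity v = q / n_e = 0.02599 / 0.22 = 0.1182 m/day.
Travel time t = L / v = 1700 / 0.1182 = 14388 days = 39.39 years.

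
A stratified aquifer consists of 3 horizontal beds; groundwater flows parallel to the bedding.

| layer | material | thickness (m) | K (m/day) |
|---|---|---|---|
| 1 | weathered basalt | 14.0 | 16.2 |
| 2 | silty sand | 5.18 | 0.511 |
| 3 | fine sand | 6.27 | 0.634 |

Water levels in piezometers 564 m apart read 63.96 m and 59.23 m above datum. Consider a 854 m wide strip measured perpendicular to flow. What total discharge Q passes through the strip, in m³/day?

Flow is parallel to layering, so each bed carries its own Darcy discharge and the transmissivities add.
Σ(K_i·b_i) = 16.2×14.0 + 0.511×5.18 + 0.634×6.27 = 233.4 m²/day.
Hydraulic gradient i = (63.96 − 59.23) / 564 = 4.73 / 564 = 0.008387.
Q = Σ(K_i·b_i) · W · i = 233.4 × 854 × 0.008387 = 1672 m³/day.

1670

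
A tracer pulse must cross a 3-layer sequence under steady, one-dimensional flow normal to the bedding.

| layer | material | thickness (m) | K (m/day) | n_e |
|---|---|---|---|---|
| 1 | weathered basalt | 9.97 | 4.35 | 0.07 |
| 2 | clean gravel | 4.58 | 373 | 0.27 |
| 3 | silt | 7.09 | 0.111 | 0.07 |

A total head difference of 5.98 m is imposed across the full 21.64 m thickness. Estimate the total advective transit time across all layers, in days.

With flow normal to the layers, continuity requires the same specific discharge q through every layer.
Σ(b_i/K_i) = 9.97/4.35 + 4.58/373 + 7.09/0.111 = 66.18 d.
q = Δh / Σ(b_i/K_i) = 5.98 / 66.18 = 0.09036 m/day.
In each layer the seepage velocity is v_i = q/n_i, so the layer transit time is t_i = b_i·n_i / q:
  layer 1 (weathered basalt): t_1 = 9.97 × 0.07 / 0.09036 = 7.723 d
  layer 2 (clean gravel): t_2 = 4.58 × 0.27 / 0.09036 = 13.68 d
  layer 3 (silt): t_3 = 7.09 × 0.07 / 0.09036 = 5.492 d
Total t = Σ t_i = 26.90 days.

26.9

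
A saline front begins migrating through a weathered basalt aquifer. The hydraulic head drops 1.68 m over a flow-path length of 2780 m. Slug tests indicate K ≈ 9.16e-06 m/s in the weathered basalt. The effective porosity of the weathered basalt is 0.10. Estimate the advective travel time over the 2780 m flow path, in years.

1590

Convert K: 9.16e-06 m/s × 86400 = 0.7914 m/day.
Hydraulic gradient i = Δh / L = 1.68 / 2780 = 0.0006043.
Darcy flux q = K · i = 0.7914 × 0.0006043 = 0.0004783 m/day.
Seepage velocity v = q / n_e = 0.0004783 / 0.10 = 0.004783 m/day.
Travel time t = L / v = 2780 / 0.004783 = 5.813e+05 days = 1591 years.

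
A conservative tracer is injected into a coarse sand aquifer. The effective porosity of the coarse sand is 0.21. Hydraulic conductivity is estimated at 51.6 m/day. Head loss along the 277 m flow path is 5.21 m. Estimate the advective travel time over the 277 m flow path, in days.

59.9

Hydraulic gradient i = Δh / L = 5.21 / 277 = 0.01881.
Darcy flux q = K · i = 51.60 × 0.01881 = 0.9705 m/day.
Seepage velocity v = q / n_e = 0.9705 / 0.21 = 4.622 m/day.
Travel time t = L / v = 277 / 4.622 = 59.94 days.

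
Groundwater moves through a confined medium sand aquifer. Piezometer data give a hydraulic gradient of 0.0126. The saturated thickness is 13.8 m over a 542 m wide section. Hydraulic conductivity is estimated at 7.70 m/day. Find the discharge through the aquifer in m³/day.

726

Cross-sectional area A = 542 × 13.8 = 7480 m².
Hydraulic gradient i = 0.0126.
Darcy's law: Q = K · A · i = 7.700 × 7480 × 0.01260 = 725.7 m³/day.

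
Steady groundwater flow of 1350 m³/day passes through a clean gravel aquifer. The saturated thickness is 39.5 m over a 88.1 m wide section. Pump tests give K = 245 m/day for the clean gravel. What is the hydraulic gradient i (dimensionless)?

Cross-sectional area A = 88.1 × 39.5 = 3480 m².
From Q = K·A·i, i = Q / (K·A) = 1350 / (245.0 × 3480) = 0.001583.

0.00158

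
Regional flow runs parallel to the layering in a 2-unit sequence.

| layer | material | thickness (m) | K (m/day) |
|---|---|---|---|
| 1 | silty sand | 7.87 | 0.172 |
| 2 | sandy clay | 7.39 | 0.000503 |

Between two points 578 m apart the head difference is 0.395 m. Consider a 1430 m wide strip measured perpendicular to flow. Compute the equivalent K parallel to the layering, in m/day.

0.0889

Flow is parallel to layering, so each bed carries its own Darcy discharge and the transmissivities add.
Σ(K_i·b_i) = 0.172×7.87 + 0.000503×7.39 = 1.357 m²/day.
Total thickness b = 15.26 m, so K_eq = Σ(K_i·b_i)/b = 0.08895 m/day.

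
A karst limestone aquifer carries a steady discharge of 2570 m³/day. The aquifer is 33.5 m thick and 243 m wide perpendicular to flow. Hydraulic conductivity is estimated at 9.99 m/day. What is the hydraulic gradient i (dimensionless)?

Cross-sectional area A = 243 × 33.5 = 8140 m².
From Q = K·A·i, i = Q / (K·A) = 2570 / (9.990 × 8140) = 0.03160.

0.0316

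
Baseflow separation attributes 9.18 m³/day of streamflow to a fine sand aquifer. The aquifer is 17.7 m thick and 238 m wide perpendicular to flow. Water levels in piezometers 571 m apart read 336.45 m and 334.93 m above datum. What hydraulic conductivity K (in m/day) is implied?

0.819

Cross-sectional area A = 238 × 17.7 = 4213 m².
Hydraulic gradient i = (336.45 − 334.93) / 571 = 1.52 / 571 = 0.002662.
From Q = K·A·i, K = Q / (A·i) = 9.18 / (4213 × 0.002662) = 0.8186 m/day.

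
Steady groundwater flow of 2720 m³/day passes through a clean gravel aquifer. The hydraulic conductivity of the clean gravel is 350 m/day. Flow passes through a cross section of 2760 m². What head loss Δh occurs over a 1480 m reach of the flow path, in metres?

From Q = K·A·i, i = Q / (K·A) = 2720 / (350.0 × 2760) = 0.002816.
Head loss Δh = i · L = 0.002816 × 1480 = 4.167 m.

4.17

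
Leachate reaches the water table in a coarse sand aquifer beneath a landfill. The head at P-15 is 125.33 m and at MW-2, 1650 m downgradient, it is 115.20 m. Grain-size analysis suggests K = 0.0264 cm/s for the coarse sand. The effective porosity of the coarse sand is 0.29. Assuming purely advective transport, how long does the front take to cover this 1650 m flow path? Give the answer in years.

9.36

Convert K: 0.0264 cm/s × 864 = 22.81 m/day.
Hydraulic gradient i = (125.33 − 115.20) / 1650 = 10.13 / 1650 = 0.006139.
Darcy flux q = K · i = 22.81 × 0.006139 = 0.1400 m/day.
Seepage velocity v = q / n_e = 0.1400 / 0.29 = 0.4829 m/day.
Travel time t = L / v = 1650 / 0.4829 = 3417 days = 9.355 years.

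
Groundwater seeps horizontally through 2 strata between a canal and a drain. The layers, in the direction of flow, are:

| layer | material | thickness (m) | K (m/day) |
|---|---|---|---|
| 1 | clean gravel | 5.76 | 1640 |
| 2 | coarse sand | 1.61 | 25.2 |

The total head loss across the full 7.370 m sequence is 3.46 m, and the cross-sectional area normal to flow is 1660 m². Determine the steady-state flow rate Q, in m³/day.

85200

Flow is perpendicular to layering, so the layers act in series and the equivalent K is the thickness-weighted harmonic mean.
Total thickness L = 5.76 + 1.61 = 7.370 m.
Σ(b_i/K_i) = 5.76/1640 + 1.61/25.2 = 0.06740 d.
K_eq = L / Σ(b_i/K_i) = 7.370 / 0.06740 = 109.3 m/day.
Q = K_eq · A · (Δh/L) = 109.3 × 1660 × (3.46/7.370) = 85215 m³/day.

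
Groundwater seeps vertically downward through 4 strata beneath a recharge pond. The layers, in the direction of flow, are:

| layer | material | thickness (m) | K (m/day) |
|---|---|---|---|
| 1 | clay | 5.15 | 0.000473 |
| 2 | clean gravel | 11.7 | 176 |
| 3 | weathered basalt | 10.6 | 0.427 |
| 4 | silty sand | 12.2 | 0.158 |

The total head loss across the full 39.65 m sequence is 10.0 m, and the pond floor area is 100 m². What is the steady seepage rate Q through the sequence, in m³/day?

Flow is perpendicular to layering, so the layers act in series and the equivalent K is the thickness-weighted harmonic mean.
Total thickness L = 5.15 + 11.7 + 10.6 + 12.2 = 39.65 m.
Σ(b_i/K_i) = 5.15/0.000473 + 11.7/176 + 10.6/0.427 + 12.2/0.158 = 10990 d.
K_eq = L / Σ(b_i/K_i) = 39.65 / 10990 = 0.003608 m/day.
Q = K_eq · A · (Δh/L) = 0.003608 × 100 × (10.0/39.65) = 0.09099 m³/day.

0.0910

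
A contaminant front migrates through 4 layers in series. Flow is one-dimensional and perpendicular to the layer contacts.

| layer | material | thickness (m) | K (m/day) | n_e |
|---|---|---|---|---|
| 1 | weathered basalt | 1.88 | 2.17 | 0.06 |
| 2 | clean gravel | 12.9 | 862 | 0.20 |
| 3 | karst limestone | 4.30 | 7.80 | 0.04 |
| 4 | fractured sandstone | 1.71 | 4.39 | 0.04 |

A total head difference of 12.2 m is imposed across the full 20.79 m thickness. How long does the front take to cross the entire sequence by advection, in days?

0.438

With flow normal to the layers, continuity requires the same specific discharge q through every layer.
Σ(b_i/K_i) = 1.88/2.17 + 12.9/862 + 4.30/7.80 + 1.71/4.39 = 1.822 d.
q = Δh / Σ(b_i/K_i) = 12.2 / 1.822 = 6.695 m/day.
In each layer the seepage velocity is v_i = q/n_i, so the layer transit time is t_i = b_i·n_i / q:
  layer 1 (weathered basalt): t_1 = 1.88 × 0.06 / 6.695 = 0.01685 d
  layer 2 (clean gravel): t_2 = 12.9 × 0.20 / 6.695 = 0.3853 d
  layer 3 (karst limestone): t_3 = 4.30 × 0.04 / 6.695 = 0.02569 d
  layer 4 (fractured sandstone): t_4 = 1.71 × 0.04 / 6.695 = 0.01022 d
Total t = Σ t_i = 0.4381 days.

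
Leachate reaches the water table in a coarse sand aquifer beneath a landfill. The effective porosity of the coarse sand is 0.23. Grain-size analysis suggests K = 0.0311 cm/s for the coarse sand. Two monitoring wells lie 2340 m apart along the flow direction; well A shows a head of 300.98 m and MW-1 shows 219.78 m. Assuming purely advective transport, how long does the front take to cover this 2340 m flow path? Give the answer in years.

Convert K: 0.0311 cm/s × 864 = 26.87 m/day.
Hydraulic gradient i = (300.98 − 219.78) / 2340 = 81.2 / 2340 = 0.03470.
Darcy flux q = K · i = 26.87 × 0.03470 = 0.9324 m/day.
Seepage velocity v = q / n_e = 0.9324 / 0.23 = 4.054 m/day.
Travel time t = L / v = 2340 / 4.054 = 577.2 days = 1.580 years.

1.58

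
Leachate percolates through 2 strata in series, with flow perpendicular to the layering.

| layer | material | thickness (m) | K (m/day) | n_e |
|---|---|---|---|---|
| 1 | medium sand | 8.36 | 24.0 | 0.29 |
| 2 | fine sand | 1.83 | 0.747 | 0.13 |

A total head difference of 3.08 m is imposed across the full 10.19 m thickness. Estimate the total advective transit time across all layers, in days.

With flow normal to the layers, continuity requires the same specific discharge q through every layer.
Σ(b_i/K_i) = 8.36/24.0 + 1.83/0.747 = 2.798 d.
q = Δh / Σ(b_i/K_i) = 3.08 / 2.798 = 1.101 m/day.
In each layer the seepage velocity is v_i = q/n_i, so the layer transit time is t_i = b_i·n_i / q:
  layer 1 (medium sand): t_1 = 8.36 × 0.29 / 1.101 = 2.203 d
  layer 2 (fine sand): t_2 = 1.83 × 0.13 / 1.101 = 0.2161 d
Total t = Σ t_i = 2.419 days.

2.42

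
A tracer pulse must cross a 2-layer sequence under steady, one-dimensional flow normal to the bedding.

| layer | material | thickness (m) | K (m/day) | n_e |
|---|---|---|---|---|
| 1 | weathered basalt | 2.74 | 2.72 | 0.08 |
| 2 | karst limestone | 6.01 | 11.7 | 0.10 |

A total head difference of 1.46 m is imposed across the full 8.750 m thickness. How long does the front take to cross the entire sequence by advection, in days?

0.854

With flow normal to the layers, continuity requires the same specific discharge q through every layer.
Σ(b_i/K_i) = 2.74/2.72 + 6.01/11.7 = 1.521 d.
q = Δh / Σ(b_i/K_i) = 1.46 / 1.521 = 0.9599 m/day.
In each layer the seepage velocity is v_i = q/n_i, so the layer transit time is t_i = b_i·n_i / q:
  layer 1 (weathered basalt): t_1 = 2.74 × 0.08 / 0.9599 = 0.2284 d
  layer 2 (karst limestone): t_2 = 6.01 × 0.10 / 0.9599 = 0.6261 d
Total t = Σ t_i = 0.8545 days.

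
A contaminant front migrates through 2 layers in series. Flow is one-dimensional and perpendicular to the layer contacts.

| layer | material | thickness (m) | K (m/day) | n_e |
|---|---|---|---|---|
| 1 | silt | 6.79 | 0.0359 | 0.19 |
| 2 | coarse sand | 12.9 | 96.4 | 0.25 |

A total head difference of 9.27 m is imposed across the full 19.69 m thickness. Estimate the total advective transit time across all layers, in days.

92.2

With flow normal to the layers, continuity requires the same specific discharge q through every layer.
Σ(b_i/K_i) = 6.79/0.0359 + 12.9/96.4 = 189.3 d.
q = Δh / Σ(b_i/K_i) = 9.27 / 189.3 = 0.04898 m/day.
In each layer the seepage velocity is v_i = q/n_i, so the layer transit time is t_i = b_i·n_i / q:
  layer 1 (silt): t_1 = 6.79 × 0.19 / 0.04898 = 26.34 d
  layer 2 (coarse sand): t_2 = 12.9 × 0.25 / 0.04898 = 65.85 d
Total t = Σ t_i = 92.19 days.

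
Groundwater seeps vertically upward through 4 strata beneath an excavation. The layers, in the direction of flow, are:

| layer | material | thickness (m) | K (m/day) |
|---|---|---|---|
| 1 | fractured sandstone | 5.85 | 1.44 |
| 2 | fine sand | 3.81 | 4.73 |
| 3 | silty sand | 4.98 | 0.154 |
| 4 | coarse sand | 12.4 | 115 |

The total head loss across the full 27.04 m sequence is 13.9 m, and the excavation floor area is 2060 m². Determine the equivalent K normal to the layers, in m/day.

Flow is perpendicular to layering, so the layers act in series and the equivalent K is the thickness-weighted harmonic mean.
Total thickness L = 5.85 + 3.81 + 4.98 + 12.4 = 27.04 m.
Σ(b_i/K_i) = 5.85/1.44 + 3.81/4.73 + 4.98/0.154 + 12.4/115 = 37.31 d.
K_eq = L / Σ(b_i/K_i) = 27.04 / 37.31 = 0.7247 m/day.

0.725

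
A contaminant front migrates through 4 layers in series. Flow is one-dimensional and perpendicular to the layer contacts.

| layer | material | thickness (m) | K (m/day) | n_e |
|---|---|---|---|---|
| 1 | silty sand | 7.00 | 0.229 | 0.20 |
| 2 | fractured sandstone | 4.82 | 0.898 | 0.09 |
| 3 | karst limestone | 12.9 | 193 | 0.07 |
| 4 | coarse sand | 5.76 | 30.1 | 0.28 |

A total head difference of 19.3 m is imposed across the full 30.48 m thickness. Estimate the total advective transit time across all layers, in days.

With flow normal to the layers, continuity requires the same specific discharge q through every layer.
Σ(b_i/K_i) = 7.00/0.229 + 4.82/0.898 + 12.9/193 + 5.76/30.1 = 36.19 d.
q = Δh / Σ(b_i/K_i) = 19.3 / 36.19 = 0.5332 m/day.
In each layer the seepage velocity is v_i = q/n_i, so the layer transit time is t_i = b_i·n_i / q:
  layer 1 (silty sand): t_1 = 7.00 × 0.20 / 0.5332 = 2.625 d
  layer 2 (fractured sandstone): t_2 = 4.82 × 0.09 / 0.5332 = 0.8135 d
  layer 3 (karst limestone): t_3 = 12.9 × 0.07 / 0.5332 = 1.693 d
  layer 4 (coarse sand): t_4 = 5.76 × 0.28 / 0.5332 = 3.024 d
Total t = Σ t_i = 8.157 days.

8.16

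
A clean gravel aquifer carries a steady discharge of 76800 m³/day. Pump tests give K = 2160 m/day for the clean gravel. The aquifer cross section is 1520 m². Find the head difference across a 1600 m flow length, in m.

From Q = K·A·i, i = Q / (K·A) = 76800 / (2160 × 1520) = 0.02339.
Head loss Δh = i · L = 0.02339 × 1600 = 37.43 m.

37.4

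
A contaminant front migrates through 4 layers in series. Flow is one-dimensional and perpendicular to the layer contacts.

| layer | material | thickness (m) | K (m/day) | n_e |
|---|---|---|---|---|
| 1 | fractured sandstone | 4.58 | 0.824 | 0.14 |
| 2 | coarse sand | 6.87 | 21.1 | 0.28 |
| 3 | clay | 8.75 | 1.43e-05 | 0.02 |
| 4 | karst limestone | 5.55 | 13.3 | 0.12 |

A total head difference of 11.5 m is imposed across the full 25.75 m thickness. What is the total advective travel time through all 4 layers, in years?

496

With flow normal to the layers, continuity requires the same specific discharge q through every layer.
Σ(b_i/K_i) = 4.58/0.824 + 6.87/21.1 + 8.75/1.43e-05 + 5.55/13.3 = 6.119e+05 d.
q = Δh / Σ(b_i/K_i) = 11.5 / 6.119e+05 = 1.879e-05 m/day.
In each layer the seepage velocity is v_i = q/n_i, so the layer transit time is t_i = b_i·n_i / q:
  layer 1 (fractured sandstone): t_1 = 4.58 × 0.14 / 1.879e-05 = 34117 d
  layer 2 (coarse sand): t_2 = 6.87 × 0.28 / 1.879e-05 = 1.024e+05 d
  layer 3 (clay): t_3 = 8.75 × 0.02 / 1.879e-05 = 9311 d
  layer 4 (karst limestone): t_4 = 5.55 × 0.12 / 1.879e-05 = 35437 d
Total t = Σ t_i = 1.812e+05 days = 496.1 years.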